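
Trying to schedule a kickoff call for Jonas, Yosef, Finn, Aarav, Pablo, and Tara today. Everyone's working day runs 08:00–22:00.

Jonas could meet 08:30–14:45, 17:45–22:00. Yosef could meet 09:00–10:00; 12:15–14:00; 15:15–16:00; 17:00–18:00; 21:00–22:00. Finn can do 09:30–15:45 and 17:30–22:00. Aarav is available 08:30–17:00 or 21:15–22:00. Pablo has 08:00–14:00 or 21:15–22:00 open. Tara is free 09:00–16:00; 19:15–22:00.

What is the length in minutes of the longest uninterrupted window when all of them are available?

Jonas ∩ Yosef: 09:00-10:00, 12:15-14:00, 17:45-18:00, 21:00-22:00.
Jonas ∩ Yosef ∩ Finn: 09:30-10:00, 12:15-14:00, 17:45-18:00, 21:00-22:00.
Jonas ∩ Yosef ∩ Finn ∩ Aarav: 09:30-10:00, 12:15-14:00, 21:15-22:00.
Jonas ∩ Yosef ∩ Finn ∩ Aarav ∩ Pablo: 09:30-10:00, 12:15-14:00, 21:15-22:00.
Jonas ∩ Yosef ∩ Finn ∩ Aarav ∩ Pablo ∩ Tara: 09:30-10:00, 12:15-14:00, 21:15-22:00.
The longest is 12:15-14:00 at 105 minutes.

105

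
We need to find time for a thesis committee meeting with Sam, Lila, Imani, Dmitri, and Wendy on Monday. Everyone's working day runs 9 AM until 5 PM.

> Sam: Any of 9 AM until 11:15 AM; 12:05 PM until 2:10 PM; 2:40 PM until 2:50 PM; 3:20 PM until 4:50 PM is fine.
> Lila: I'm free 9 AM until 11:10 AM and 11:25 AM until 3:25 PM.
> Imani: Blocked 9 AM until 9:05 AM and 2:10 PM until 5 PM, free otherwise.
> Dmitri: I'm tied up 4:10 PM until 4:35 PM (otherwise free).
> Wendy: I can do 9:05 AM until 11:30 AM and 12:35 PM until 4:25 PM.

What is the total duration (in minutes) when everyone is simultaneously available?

Sam free: 09:00-11:15, 12:05-14:10, 14:40-14:50, 15:20-16:50.
Lila free: 09:00-11:10, 11:25-15:25.
Imani free: 09:05-14:10 (invert busy blocks within the working day).
Dmitri free: 09:00-16:10, 16:35-17:00 (invert busy blocks within the working day).
Wendy free: 09:05-11:30, 12:35-16:25.
Sam ∩ Lila: 09:00-11:10, 12:05-14:10, 14:40-14:50, 15:20-15:25.
Sam ∩ Lila ∩ Imani: 09:05-11:10, 12:05-14:10.
Sam ∩ Lila ∩ Imani ∩ Dmitri: 09:05-11:10, 12:05-14:10.
Sam ∩ Lila ∩ Imani ∩ Dmitri ∩ Wendy: 09:05-11:10, 12:35-14:10.
Summing the common windows: 125 + 95 = 220 minutes.

220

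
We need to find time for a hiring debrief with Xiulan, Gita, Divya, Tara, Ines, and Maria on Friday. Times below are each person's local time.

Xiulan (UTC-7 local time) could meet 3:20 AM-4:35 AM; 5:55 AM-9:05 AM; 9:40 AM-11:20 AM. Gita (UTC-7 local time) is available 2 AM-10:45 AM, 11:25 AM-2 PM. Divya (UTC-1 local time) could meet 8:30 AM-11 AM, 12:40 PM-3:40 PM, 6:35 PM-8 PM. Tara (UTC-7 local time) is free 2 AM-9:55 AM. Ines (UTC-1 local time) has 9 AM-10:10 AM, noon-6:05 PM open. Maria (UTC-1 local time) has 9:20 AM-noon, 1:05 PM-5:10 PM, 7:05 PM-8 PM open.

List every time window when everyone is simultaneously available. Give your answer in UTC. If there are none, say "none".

Xiulan in UTC: 10:20-11:35, 12:55-16:05, 16:40-18:20 (add 7h to convert from UTC-7).
Gita in UTC: 09:00-17:45, 18:25-21:00 (add 7h to convert from UTC-7).
Divya in UTC: 09:30-12:00, 13:40-16:40, 19:35-21:00 (add 1h to convert from UTC-1).
Tara in UTC: 09:00-16:55 (add 7h to convert from UTC-7).
Ines in UTC: 10:00-11:10, 13:00-19:05 (add 1h to convert from UTC-1).
Maria in UTC: 10:20-13:00, 14:05-18:10, 20:05-21:00 (add 1h to convert from UTC-1).
Xiulan ∩ Gita: 10:20-11:35, 12:55-16:05, 16:40-17:45.
Xiulan ∩ Gita ∩ Divya: 10:20-11:35, 13:40-16:05.
Xiulan ∩ Gita ∩ Divya ∩ Tara: 10:20-11:35, 13:40-16:05.
Xiulan ∩ Gita ∩ Divya ∩ Tara ∩ Ines: 10:20-11:10, 13:40-16:05.
Xiulan ∩ Gita ∩ Divya ∩ Tara ∩ Ines ∩ Maria: 10:20-11:10, 14:05-16:05.

10:20-11:10, 14:05-16:05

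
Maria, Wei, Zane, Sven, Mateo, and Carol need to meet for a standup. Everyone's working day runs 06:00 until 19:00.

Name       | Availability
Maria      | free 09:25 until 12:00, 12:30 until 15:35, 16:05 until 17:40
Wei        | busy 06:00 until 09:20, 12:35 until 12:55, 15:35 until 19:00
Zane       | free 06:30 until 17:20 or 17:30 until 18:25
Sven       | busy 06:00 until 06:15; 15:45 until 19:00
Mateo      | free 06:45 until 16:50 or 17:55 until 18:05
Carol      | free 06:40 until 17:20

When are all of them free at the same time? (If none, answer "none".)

Maria free: 09:25-12:00, 12:30-15:35, 16:05-17:40.
Wei free: 09:20-12:35, 12:55-15:35 (invert busy blocks within the working day).
Zane free: 06:30-17:20, 17:30-18:25.
Sven free: 06:15-15:45 (invert busy blocks within the working day).
Mateo free: 06:45-16:50, 17:55-18:05.
Carol free: 06:40-17:20.
Maria ∩ Wei: 09:25-12:00, 12:30-12:35, 12:55-15:35.
Maria ∩ Wei ∩ Zane: 09:25-12:00, 12:30-12:35, 12:55-15:35.
Maria ∩ Wei ∩ Zane ∩ Sven: 09:25-12:00, 12:30-12:35, 12:55-15:35.
Maria ∩ Wei ∩ Zane ∩ Sven ∩ Mateo: 09:25-12:00, 12:30-12:35, 12:55-15:35.
Maria ∩ Wei ∩ Zane ∩ Sven ∩ Mateo ∩ Carol: 09:25-12:00, 12:30-12:35, 12:55-15:35.

09:25-12:00, 12:30-12:35, 12:55-15:35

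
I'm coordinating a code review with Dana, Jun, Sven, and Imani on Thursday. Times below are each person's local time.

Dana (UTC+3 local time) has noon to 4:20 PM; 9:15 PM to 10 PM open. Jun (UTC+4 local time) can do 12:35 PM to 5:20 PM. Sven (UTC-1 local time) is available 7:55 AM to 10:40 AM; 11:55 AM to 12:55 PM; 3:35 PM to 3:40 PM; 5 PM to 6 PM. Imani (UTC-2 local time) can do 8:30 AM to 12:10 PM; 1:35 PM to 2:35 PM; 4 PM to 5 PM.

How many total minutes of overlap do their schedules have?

Dana in UTC: 09:00-13:20, 18:15-19:00 (subtract 3h to convert from UTC+3).
Jun in UTC: 08:35-13:20 (subtract 4h to convert from UTC+4).
Sven in UTC: 08:55-11:40, 12:55-13:55, 16:35-16:40, 18:00-19:00 (add 1h to convert from UTC-1).
Imani in UTC: 10:30-14:10, 15:35-16:35, 18:00-19:00 (add 2h to convert from UTC-2).
Dana ∩ Jun: 09:00-13:20.
Dana ∩ Jun ∩ Sven: 09:00-11:40, 12:55-13:20.
Dana ∩ Jun ∩ Sven ∩ Imani: 10:30-11:40, 12:55-13:20.
So the common availability across everyone is 10:30-11:40, 12:55-13:20.
Summing the common windows: 70 + 25 = 95 minutes.

95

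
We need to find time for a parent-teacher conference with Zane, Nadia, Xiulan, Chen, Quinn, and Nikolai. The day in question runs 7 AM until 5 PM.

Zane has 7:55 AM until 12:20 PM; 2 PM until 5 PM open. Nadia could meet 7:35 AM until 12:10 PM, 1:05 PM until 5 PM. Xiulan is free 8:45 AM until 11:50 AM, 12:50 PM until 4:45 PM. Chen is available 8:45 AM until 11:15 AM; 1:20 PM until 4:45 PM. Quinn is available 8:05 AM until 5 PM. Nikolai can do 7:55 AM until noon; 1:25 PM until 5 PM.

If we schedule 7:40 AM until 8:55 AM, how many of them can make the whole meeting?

Nadia can make the full 07:40-08:55 slot — that's 1.

1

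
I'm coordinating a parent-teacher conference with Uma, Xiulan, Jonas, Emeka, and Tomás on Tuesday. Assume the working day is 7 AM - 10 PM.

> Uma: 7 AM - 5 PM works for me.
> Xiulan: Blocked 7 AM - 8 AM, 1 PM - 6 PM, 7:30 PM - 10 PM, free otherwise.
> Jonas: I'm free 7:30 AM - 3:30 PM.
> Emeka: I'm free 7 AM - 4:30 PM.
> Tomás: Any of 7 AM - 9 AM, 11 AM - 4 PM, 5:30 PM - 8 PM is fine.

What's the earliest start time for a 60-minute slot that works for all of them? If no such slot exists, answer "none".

Uma free: 07:00-17:00.
Xiulan free: 08:00-13:00, 18:00-19:30 (invert busy blocks within the working day).
Jonas free: 07:30-15:30.
Emeka free: 07:00-16:30.
Tomás free: 07:00-09:00, 11:00-16:00, 17:30-20:00.
Uma ∩ Xiulan: 08:00-13:00.
Uma ∩ Xiulan ∩ Jonas: 08:00-13:00.
Uma ∩ Xiulan ∩ Jonas ∩ Emeka: 08:00-13:00.
Uma ∩ Xiulan ∩ Jonas ∩ Emeka ∩ Tomás: 08:00-09:00, 11:00-13:00.
The first common window of at least 60 minutes is 08:00-09:00, so the earliest start is 08:00.

08:00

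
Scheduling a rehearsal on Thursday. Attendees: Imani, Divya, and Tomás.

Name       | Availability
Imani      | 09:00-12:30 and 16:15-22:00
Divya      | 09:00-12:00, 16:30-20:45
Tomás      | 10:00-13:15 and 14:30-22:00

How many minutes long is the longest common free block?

255

Imani ∩ Divya: 09:00-12:00, 16:30-20:45.
Imani ∩ Divya ∩ Tomás: 10:00-12:00, 16:30-20:45.
The longest is 16:30-20:45 at 255 minutes.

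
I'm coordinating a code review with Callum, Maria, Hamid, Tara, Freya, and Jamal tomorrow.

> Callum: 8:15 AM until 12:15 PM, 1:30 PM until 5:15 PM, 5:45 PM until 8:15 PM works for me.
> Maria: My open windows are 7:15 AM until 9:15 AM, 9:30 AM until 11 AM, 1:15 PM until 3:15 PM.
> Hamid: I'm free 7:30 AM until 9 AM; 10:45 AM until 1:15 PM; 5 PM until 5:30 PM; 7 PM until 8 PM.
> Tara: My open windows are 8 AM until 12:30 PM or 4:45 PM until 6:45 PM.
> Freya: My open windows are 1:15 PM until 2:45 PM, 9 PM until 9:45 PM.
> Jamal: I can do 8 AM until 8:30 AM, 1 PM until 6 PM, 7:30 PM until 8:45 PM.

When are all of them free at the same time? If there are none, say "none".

Callum ∩ Maria: 08:15-09:15, 09:30-11:00, 13:30-15:15.
Callum ∩ Maria ∩ Hamid: 08:15-09:00, 10:45-11:00.
Callum ∩ Maria ∩ Hamid ∩ Tara: 08:15-09:00, 10:45-11:00.
Callum ∩ Maria ∩ Hamid ∩ Tara ∩ Freya: ∅.
Callum ∩ Maria ∩ Hamid ∩ Tara ∩ Freya ∩ Jamal: ∅.
There is no time when everyone is free.

none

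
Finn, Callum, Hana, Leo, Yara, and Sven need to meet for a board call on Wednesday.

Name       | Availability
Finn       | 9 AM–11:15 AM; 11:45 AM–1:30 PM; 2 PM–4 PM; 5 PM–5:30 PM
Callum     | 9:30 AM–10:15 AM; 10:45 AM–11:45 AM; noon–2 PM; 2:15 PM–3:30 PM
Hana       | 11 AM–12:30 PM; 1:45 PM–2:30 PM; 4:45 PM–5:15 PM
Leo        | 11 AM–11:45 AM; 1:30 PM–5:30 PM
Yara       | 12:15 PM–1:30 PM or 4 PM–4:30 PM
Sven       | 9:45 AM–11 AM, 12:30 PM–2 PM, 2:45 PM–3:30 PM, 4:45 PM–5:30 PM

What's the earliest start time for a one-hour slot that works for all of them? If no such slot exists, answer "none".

Finn ∩ Callum: 09:30-10:15, 10:45-11:15, 12:00-13:30, 14:15-15:30.
Finn ∩ Callum ∩ Hana: 11:00-11:15, 12:00-12:30, 14:15-14:30.
Finn ∩ Callum ∩ Hana ∩ Leo: 11:00-11:15, 14:15-14:30.
Finn ∩ Callum ∩ Hana ∩ Leo ∩ Yara: ∅.
Finn ∩ Callum ∩ Hana ∩ Leo ∩ Yara ∩ Sven: ∅.
There is no time when everyone is free.
No common window is at least 60 minutes long.

none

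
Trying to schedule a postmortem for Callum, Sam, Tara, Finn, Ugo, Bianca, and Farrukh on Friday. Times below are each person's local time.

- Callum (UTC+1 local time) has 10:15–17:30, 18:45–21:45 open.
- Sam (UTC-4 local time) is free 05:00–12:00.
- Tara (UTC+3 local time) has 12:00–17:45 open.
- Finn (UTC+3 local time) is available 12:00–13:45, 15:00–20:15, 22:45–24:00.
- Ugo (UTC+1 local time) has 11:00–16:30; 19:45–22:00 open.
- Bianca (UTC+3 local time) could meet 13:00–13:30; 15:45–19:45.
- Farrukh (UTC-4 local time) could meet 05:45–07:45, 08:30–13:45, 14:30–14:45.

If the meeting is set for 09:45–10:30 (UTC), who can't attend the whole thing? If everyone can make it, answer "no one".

Callum in UTC: 09:15-16:30, 17:45-20:45 (subtract 1h to convert from UTC+1).
Sam in UTC: 09:00-16:00 (add 4h to convert from UTC-4).
Tara in UTC: 09:00-14:45 (subtract 3h to convert from UTC+3).
Finn in UTC: 09:00-10:45, 12:00-17:15, 19:45-21:00 (subtract 3h to convert from UTC+3).
Ugo in UTC: 10:00-15:30, 18:45-21:00 (subtract 1h to convert from UTC+1).
Bianca in UTC: 10:00-10:30, 12:45-16:45 (subtract 3h to convert from UTC+3).
Farrukh in UTC: 09:45-11:45, 12:30-17:45, 18:30-18:45 (add 4h to convert from UTC-4).
Callum: free for 09:45-10:30. Sam: free for 09:45-10:30. Tara: free for 09:45-10:30. Finn: free for 09:45-10:30. Ugo: not fully free for 09:45-10:30. Bianca: not fully free for 09:45-10:30. Farrukh: free for 09:45-10:30.

Bianca, Ugo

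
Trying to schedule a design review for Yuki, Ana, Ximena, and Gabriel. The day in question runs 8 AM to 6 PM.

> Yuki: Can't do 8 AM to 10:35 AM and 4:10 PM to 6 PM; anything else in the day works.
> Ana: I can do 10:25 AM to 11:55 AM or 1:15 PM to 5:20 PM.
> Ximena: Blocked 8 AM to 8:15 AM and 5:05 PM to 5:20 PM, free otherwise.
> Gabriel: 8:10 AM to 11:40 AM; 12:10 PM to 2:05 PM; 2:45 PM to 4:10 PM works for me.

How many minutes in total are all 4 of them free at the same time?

Yuki free: 10:35-16:10 (invert busy blocks within the working day).
Ana free: 10:25-11:55, 13:15-17:20.
Ximena free: 08:15-17:05, 17:20-18:00 (invert busy blocks within the working day).
Gabriel free: 08:10-11:40, 12:10-14:05, 14:45-16:10.
Yuki ∩ Ana: 10:35-11:55, 13:15-16:10.
Yuki ∩ Ana ∩ Ximena: 10:35-11:55, 13:15-16:10.
Yuki ∩ Ana ∩ Ximena ∩ Gabriel: 10:35-11:40, 13:15-14:05, 14:45-16:10.
Summing the common windows: 65 + 50 + 85 = 200 minutes.

200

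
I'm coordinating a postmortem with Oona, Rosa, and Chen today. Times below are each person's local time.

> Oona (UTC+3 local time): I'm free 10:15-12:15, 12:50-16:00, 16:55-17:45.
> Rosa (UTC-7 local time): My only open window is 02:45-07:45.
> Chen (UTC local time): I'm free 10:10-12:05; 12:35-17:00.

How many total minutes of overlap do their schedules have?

190

Oona in UTC: 07:15-09:15, 09:50-13:00, 13:55-14:45 (subtract 3h to convert from UTC+3).
Rosa in UTC: 09:45-14:45 (add 7h to convert from UTC-7).
Chen in UTC: 10:10-12:05, 12:35-17:00.
Oona ∩ Rosa: 09:50-13:00, 13:55-14:45.
Oona ∩ Rosa ∩ Chen: 10:10-12:05, 12:35-13:00, 13:55-14:45.
Summing the common windows: 115 + 25 + 50 = 190 minutes.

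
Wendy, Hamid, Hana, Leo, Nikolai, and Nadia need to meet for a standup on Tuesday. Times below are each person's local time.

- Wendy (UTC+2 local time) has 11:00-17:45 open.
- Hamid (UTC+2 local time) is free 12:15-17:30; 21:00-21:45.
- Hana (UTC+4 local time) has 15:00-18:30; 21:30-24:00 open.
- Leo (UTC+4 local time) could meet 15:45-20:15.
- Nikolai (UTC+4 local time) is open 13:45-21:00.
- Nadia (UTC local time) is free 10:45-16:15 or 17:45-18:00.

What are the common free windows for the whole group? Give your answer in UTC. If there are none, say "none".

11:45-14:30

Wendy in UTC: 09:00-15:45 (subtract 2h to convert from UTC+2).
Hamid in UTC: 10:15-15:30, 19:00-19:45 (subtract 2h to convert from UTC+2).
Hana in UTC: 11:00-14:30, 17:30-20:00 (subtract 4h to convert from UTC+4).
Leo in UTC: 11:45-16:15 (subtract 4h to convert from UTC+4).
Nikolai in UTC: 09:45-17:00 (subtract 4h to convert from UTC+4).
Nadia in UTC: 10:45-16:15, 17:45-18:00.
Wendy ∩ Hamid: 10:15-15:30.
Wendy ∩ Hamid ∩ Hana: 11:00-14:30.
Wendy ∩ Hamid ∩ Hana ∩ Leo: 11:45-14:30.
Wendy ∩ Hamid ∩ Hana ∩ Leo ∩ Nikolai: 11:45-14:30.
Wendy ∩ Hamid ∩ Hana ∩ Leo ∩ Nikolai ∩ Nadia: 11:45-14:30.
So the common availability across everyone is 11:45-14:30.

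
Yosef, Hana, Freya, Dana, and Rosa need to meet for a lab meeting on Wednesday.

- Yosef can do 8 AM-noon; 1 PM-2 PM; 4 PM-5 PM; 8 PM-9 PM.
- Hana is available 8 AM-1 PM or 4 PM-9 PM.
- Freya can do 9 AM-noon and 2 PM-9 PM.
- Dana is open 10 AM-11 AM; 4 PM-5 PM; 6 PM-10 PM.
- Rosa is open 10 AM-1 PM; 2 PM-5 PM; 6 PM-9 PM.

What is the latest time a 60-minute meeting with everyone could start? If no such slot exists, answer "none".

20:00

Yosef ∩ Hana: 08:00-12:00, 16:00-17:00, 20:00-21:00.
Yosef ∩ Hana ∩ Freya: 09:00-12:00, 16:00-17:00, 20:00-21:00.
Yosef ∩ Hana ∩ Freya ∩ Dana: 10:00-11:00, 16:00-17:00, 20:00-21:00.
Yosef ∩ Hana ∩ Freya ∩ Dana ∩ Rosa: 10:00-11:00, 16:00-17:00, 20:00-21:00.
So the common availability across everyone is 10:00-11:00, 16:00-17:00, 20:00-21:00.
The last common window of at least 60 minutes is 20:00-21:00; a 60-minute meeting can start as late as 20:00 and still end by 21:00.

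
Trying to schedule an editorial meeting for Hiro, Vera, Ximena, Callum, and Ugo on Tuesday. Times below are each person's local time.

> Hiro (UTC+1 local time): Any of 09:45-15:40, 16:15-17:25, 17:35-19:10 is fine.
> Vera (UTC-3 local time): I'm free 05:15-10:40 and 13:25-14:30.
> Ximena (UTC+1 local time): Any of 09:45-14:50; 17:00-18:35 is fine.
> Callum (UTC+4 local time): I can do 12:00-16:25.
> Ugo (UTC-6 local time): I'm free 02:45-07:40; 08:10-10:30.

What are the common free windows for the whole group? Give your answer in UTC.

08:45-12:25

Hiro in UTC: 08:45-14:40, 15:15-16:25, 16:35-18:10 (subtract 1h to convert from UTC+1).
Vera in UTC: 08:15-13:40, 16:25-17:30 (add 3h to convert from UTC-3).
Ximena in UTC: 08:45-13:50, 16:00-17:35 (subtract 1h to convert from UTC+1).
Callum in UTC: 08:00-12:25 (subtract 4h to convert from UTC+4).
Ugo in UTC: 08:45-13:40, 14:10-16:30 (add 6h to convert from UTC-6).
Hiro ∩ Vera: 08:45-13:40, 16:35-17:30.
Hiro ∩ Vera ∩ Ximena: 08:45-13:40, 16:35-17:30.
Hiro ∩ Vera ∩ Ximena ∩ Callum: 08:45-12:25.
Hiro ∩ Vera ∩ Ximena ∩ Callum ∩ Ugo: 08:45-12:25.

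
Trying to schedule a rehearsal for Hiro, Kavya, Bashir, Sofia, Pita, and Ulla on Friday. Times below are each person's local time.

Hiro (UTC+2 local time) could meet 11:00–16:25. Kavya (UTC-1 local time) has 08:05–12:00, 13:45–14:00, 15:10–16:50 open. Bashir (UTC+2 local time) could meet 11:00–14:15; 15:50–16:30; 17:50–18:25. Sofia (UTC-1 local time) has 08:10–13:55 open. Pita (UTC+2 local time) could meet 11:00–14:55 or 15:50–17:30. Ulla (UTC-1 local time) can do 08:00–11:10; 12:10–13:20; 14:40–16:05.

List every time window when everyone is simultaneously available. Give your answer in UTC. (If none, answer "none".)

Hiro in UTC: 09:00-14:25 (subtract 2h to convert from UTC+2).
Kavya in UTC: 09:05-13:00, 14:45-15:00, 16:10-17:50 (add 1h to convert from UTC-1).
Bashir in UTC: 09:00-12:15, 13:50-14:30, 15:50-16:25 (subtract 2h to convert from UTC+2).
Sofia in UTC: 09:10-14:55 (add 1h to convert from UTC-1).
Pita in UTC: 09:00-12:55, 13:50-15:30 (subtract 2h to convert from UTC+2).
Ulla in UTC: 09:00-12:10, 13:10-14:20, 15:40-17:05 (add 1h to convert from UTC-1).
Hiro ∩ Kavya: 09:05-13:00.
Hiro ∩ Kavya ∩ Bashir: 09:05-12:15.
Hiro ∩ Kavya ∩ Bashir ∩ Sofia: 09:10-12:15.
Hiro ∩ Kavya ∩ Bashir ∩ Sofia ∩ Pita: 09:10-12:15.
Hiro ∩ Kavya ∩ Bashir ∩ Sofia ∩ Pita ∩ Ulla: 09:10-12:10.

09:10-12:10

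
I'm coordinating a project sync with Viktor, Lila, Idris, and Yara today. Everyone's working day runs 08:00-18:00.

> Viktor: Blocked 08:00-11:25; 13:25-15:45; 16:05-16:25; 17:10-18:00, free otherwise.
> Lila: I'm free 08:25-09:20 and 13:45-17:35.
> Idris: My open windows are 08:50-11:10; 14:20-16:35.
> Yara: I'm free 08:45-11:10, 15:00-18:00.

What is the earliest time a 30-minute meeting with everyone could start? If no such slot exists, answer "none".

none

Viktor free: 11:25-13:25, 15:45-16:05, 16:25-17:10 (invert busy blocks within the working day).
Lila free: 08:25-09:20, 13:45-17:35.
Idris free: 08:50-11:10, 14:20-16:35.
Yara free: 08:45-11:10, 15:00-18:00.
Viktor ∩ Lila: 15:45-16:05, 16:25-17:10.
Viktor ∩ Lila ∩ Idris: 15:45-16:05, 16:25-16:35.
Viktor ∩ Lila ∩ Idris ∩ Yara: 15:45-16:05, 16:25-16:35.
No common window is at least 30 minutes long.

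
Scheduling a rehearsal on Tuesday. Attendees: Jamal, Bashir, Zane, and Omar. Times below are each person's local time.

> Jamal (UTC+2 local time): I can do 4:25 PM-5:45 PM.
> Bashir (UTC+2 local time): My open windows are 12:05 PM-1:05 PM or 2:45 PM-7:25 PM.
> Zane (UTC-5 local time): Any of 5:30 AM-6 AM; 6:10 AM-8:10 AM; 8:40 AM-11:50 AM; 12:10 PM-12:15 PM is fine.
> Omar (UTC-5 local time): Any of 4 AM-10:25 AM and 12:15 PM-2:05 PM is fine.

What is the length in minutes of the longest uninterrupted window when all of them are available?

60

Jamal in UTC: 14:25-15:45 (subtract 2h to convert from UTC+2).
Bashir in UTC: 10:05-11:05, 12:45-17:25 (subtract 2h to convert from UTC+2).
Zane in UTC: 10:30-11:00, 11:10-13:10, 13:40-16:50, 17:10-17:15 (add 5h to convert from UTC-5).
Omar in UTC: 09:00-15:25, 17:15-19:05 (add 5h to convert from UTC-5).
Jamal ∩ Bashir: 14:25-15:45.
Jamal ∩ Bashir ∩ Zane: 14:25-15:45.
Jamal ∩ Bashir ∩ Zane ∩ Omar: 14:25-15:25.
So the common availability across everyone is 14:25-15:25.
The longest is 14:25-15:25 at 60 minutes.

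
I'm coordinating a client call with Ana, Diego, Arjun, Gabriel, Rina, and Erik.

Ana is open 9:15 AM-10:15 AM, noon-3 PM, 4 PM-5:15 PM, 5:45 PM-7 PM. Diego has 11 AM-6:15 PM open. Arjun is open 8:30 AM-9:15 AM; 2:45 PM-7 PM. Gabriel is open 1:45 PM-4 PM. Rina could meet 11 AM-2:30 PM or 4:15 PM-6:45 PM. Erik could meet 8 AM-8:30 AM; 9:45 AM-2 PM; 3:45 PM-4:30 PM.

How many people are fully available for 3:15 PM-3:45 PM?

3

Diego, Arjun, and Gabriel can make the full 15:15-15:45 slot — that's 3.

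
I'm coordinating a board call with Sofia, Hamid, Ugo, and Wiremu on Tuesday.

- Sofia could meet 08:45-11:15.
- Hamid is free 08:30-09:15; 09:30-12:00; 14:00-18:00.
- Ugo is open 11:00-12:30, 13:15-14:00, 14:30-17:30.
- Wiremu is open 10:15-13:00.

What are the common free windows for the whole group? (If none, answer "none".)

Sofia ∩ Hamid: 08:45-09:15, 09:30-11:15.
Sofia ∩ Hamid ∩ Ugo: 11:00-11:15.
Sofia ∩ Hamid ∩ Ugo ∩ Wiremu: 11:00-11:15.
Those are the intersection windows.

11:00-11:15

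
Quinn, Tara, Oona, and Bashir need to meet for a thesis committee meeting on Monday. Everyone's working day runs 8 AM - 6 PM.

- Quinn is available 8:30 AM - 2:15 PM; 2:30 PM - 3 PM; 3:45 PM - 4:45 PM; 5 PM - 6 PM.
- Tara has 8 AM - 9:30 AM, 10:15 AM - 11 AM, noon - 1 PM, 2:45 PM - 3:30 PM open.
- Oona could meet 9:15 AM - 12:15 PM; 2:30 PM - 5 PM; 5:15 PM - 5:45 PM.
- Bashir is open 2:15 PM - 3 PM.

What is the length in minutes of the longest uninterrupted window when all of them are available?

Quinn ∩ Tara: 08:30-09:30, 10:15-11:00, 12:00-13:00, 14:45-15:00.
Quinn ∩ Tara ∩ Oona: 09:15-09:30, 10:15-11:00, 12:00-12:15, 14:45-15:00.
Quinn ∩ Tara ∩ Oona ∩ Bashir: 14:45-15:00.
The longest is 14:45-15:00 at 15 minutes.

15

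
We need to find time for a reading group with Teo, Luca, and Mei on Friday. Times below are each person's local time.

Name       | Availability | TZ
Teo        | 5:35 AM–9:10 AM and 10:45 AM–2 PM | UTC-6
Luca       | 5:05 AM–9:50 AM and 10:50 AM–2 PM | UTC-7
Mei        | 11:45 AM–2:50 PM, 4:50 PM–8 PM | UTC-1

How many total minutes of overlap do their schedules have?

Teo in UTC: 11:35-15:10, 16:45-20:00 (add 6h to convert from UTC-6).
Luca in UTC: 12:05-16:50, 17:50-21:00 (add 7h to convert from UTC-7).
Mei in UTC: 12:45-15:50, 17:50-21:00 (add 1h to convert from UTC-1).
Teo ∩ Luca: 12:05-15:10, 16:45-16:50, 17:50-20:00.
Teo ∩ Luca ∩ Mei: 12:45-15:10, 17:50-20:00.
Summing the common windows: 145 + 130 = 275 minutes.

275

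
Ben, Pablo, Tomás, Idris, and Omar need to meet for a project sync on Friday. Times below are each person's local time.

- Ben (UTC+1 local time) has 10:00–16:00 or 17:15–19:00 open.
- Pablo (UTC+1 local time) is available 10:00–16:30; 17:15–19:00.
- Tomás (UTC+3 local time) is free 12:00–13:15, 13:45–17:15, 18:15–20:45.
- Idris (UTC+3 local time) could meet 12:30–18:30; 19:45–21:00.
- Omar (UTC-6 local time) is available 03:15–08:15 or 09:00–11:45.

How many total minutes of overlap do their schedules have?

Ben in UTC: 09:00-15:00, 16:15-18:00 (subtract 1h to convert from UTC+1).
Pablo in UTC: 09:00-15:30, 16:15-18:00 (subtract 1h to convert from UTC+1).
Tomás in UTC: 09:00-10:15, 10:45-14:15, 15:15-17:45 (subtract 3h to convert from UTC+3).
Idris in UTC: 09:30-15:30, 16:45-18:00 (subtract 3h to convert from UTC+3).
Omar in UTC: 09:15-14:15, 15:00-17:45 (add 6h to convert from UTC-6).
Ben ∩ Pablo: 09:00-15:00, 16:15-18:00.
Ben ∩ Pablo ∩ Tomás: 09:00-10:15, 10:45-14:15, 16:15-17:45.
Ben ∩ Pablo ∩ Tomás ∩ Idris: 09:30-10:15, 10:45-14:15, 16:45-17:45.
Ben ∩ Pablo ∩ Tomás ∩ Idris ∩ Omar: 09:30-10:15, 10:45-14:15, 16:45-17:45.
So the common availability across everyone is 09:30-10:15, 10:45-14:15, 16:45-17:45.
Summing the common windows: 45 + 210 + 60 = 315 minutes.

315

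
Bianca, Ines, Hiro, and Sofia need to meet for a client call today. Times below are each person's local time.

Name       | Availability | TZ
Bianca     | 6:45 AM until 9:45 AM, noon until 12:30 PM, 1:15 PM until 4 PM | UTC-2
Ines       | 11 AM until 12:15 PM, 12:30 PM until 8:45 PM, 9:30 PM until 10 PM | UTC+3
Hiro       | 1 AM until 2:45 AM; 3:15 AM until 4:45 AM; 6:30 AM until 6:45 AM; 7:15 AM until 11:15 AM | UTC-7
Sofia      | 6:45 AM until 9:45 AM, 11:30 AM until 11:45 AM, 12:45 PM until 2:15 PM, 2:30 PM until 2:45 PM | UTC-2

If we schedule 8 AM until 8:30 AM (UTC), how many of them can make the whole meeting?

2

Bianca in UTC: 08:45-11:45, 14:00-14:30, 15:15-18:00 (add 2h to convert from UTC-2).
Ines in UTC: 08:00-09:15, 09:30-17:45, 18:30-19:00 (subtract 3h to convert from UTC+3).
Hiro in UTC: 08:00-09:45, 10:15-11:45, 13:30-13:45, 14:15-18:15 (add 7h to convert from UTC-7).
Sofia in UTC: 08:45-11:45, 13:30-13:45, 14:45-16:15, 16:30-16:45 (add 2h to convert from UTC-2).
Ines and Hiro can make the full 08:00-08:30 slot — that's 2.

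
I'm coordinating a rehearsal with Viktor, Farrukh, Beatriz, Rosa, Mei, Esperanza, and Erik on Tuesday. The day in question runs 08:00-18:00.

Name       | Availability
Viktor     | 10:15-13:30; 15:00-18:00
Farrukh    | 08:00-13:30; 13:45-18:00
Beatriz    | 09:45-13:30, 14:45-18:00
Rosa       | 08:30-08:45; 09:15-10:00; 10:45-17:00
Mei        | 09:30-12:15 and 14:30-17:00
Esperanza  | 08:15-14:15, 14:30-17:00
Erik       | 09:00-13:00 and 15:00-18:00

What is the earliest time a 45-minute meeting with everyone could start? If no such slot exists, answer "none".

Viktor ∩ Farrukh: 10:15-13:30, 15:00-18:00.
Viktor ∩ Farrukh ∩ Beatriz: 10:15-13:30, 15:00-18:00.
Viktor ∩ Farrukh ∩ Beatriz ∩ Rosa: 10:45-13:30, 15:00-17:00.
Viktor ∩ Farrukh ∩ Beatriz ∩ Rosa ∩ Mei: 10:45-12:15, 15:00-17:00.
Viktor ∩ Farrukh ∩ Beatriz ∩ Rosa ∩ Mei ∩ Esperanza: 10:45-12:15, 15:00-17:00.
Viktor ∩ Farrukh ∩ Beatriz ∩ Rosa ∩ Mei ∩ Esperanza ∩ Erik: 10:45-12:15, 15:00-17:00.
The first common window of at least 45 minutes is 10:45-12:15, so the earliest start is 10:45.

10:45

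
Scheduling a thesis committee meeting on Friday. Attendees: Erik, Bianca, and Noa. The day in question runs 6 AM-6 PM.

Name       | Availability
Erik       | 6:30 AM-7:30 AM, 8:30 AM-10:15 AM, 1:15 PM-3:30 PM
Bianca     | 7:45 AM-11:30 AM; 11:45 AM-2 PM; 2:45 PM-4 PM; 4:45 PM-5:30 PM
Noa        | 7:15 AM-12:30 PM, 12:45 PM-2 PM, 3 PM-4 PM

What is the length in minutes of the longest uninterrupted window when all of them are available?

105

Erik ∩ Bianca: 08:30-10:15, 13:15-14:00, 14:45-15:30.
Erik ∩ Bianca ∩ Noa: 08:30-10:15, 13:15-14:00, 15:00-15:30.
The longest is 08:30-10:15 at 105 minutes.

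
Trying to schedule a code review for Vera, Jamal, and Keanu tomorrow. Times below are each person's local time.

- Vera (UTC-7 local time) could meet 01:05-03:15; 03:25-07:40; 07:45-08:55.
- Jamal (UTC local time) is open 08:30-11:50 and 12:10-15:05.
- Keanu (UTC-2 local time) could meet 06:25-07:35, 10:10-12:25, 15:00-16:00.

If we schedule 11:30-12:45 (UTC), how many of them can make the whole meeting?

Vera in UTC: 08:05-10:15, 10:25-14:40, 14:45-15:55 (add 7h to convert from UTC-7).
Jamal in UTC: 08:30-11:50, 12:10-15:05.
Keanu in UTC: 08:25-09:35, 12:10-14:25, 17:00-18:00 (add 2h to convert from UTC-2).
Vera can make the full 11:30-12:45 slot — that's 1.

1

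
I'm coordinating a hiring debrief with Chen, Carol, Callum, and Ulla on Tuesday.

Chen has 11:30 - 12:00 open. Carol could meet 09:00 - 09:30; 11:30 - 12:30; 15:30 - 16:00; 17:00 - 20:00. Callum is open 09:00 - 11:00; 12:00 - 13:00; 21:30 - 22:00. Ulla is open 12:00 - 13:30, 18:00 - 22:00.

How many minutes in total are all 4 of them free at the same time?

Chen ∩ Carol: 11:30-12:00.
Chen ∩ Carol ∩ Callum: ∅.
Chen ∩ Carol ∩ Callum ∩ Ulla: ∅.
There is no time when everyone is free.
There is no common window, so the total is 0 minutes.

0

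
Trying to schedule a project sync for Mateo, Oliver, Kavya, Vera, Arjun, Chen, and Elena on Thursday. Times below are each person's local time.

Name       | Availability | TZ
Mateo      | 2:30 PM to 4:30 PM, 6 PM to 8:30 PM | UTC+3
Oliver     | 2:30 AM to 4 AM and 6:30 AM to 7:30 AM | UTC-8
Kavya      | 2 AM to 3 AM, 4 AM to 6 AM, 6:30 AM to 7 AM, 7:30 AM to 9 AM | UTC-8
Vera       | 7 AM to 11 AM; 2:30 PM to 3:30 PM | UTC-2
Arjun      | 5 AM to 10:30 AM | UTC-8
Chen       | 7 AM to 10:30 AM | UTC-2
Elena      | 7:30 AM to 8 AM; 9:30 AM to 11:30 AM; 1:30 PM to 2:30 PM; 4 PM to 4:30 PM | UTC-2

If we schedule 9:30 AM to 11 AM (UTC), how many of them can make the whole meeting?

2

Mateo in UTC: 11:30-13:30, 15:00-17:30 (subtract 3h to convert from UTC+3).
Oliver in UTC: 10:30-12:00, 14:30-15:30 (add 8h to convert from UTC-8).
Kavya in UTC: 10:00-11:00, 12:00-14:00, 14:30-15:00, 15:30-17:00 (add 8h to convert from UTC-8).
Vera in UTC: 09:00-13:00, 16:30-17:30 (add 2h to convert from UTC-2).
Arjun in UTC: 13:00-18:30 (add 8h to convert from UTC-8).
Chen in UTC: 09:00-12:30 (add 2h to convert from UTC-2).
Elena in UTC: 09:30-10:00, 11:30-13:30, 15:30-16:30, 18:00-18:30 (add 2h to convert from UTC-2).
Vera and Chen can make the full 09:30-11:00 slot — that's 2.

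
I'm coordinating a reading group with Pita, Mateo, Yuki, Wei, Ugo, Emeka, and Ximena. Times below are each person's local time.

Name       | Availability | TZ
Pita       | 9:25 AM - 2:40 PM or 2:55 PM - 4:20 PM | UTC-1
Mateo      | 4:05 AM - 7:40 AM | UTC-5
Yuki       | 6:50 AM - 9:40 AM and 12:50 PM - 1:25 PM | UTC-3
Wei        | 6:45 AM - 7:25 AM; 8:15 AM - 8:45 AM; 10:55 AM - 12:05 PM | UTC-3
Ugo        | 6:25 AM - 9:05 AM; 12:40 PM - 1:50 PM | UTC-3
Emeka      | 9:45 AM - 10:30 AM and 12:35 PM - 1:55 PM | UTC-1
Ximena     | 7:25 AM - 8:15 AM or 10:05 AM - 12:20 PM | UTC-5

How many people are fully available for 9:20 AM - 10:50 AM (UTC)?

Pita in UTC: 10:25-15:40, 15:55-17:20 (add 1h to convert from UTC-1).
Mateo in UTC: 09:05-12:40 (add 5h to convert from UTC-5).
Yuki in UTC: 09:50-12:40, 15:50-16:25 (add 3h to convert from UTC-3).
Wei in UTC: 09:45-10:25, 11:15-11:45, 13:55-15:05 (add 3h to convert from UTC-3).
Ugo in UTC: 09:25-12:05, 15:40-16:50 (add 3h to convert from UTC-3).
Emeka in UTC: 10:45-11:30, 13:35-14:55 (add 1h to convert from UTC-1).
Ximena in UTC: 12:25-13:15, 15:05-17:20 (add 5h to convert from UTC-5).
Mateo can make the full 09:20-10:50 slot — that's 1.

1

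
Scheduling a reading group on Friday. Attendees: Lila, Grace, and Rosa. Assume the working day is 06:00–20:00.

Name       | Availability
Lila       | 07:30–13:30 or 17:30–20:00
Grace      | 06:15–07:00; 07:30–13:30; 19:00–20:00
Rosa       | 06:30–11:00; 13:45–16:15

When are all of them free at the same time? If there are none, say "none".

07:30-11:00

Lila ∩ Grace: 07:30-13:30, 19:00-20:00.
Lila ∩ Grace ∩ Rosa: 07:30-11:00.
Those are the intersection windows.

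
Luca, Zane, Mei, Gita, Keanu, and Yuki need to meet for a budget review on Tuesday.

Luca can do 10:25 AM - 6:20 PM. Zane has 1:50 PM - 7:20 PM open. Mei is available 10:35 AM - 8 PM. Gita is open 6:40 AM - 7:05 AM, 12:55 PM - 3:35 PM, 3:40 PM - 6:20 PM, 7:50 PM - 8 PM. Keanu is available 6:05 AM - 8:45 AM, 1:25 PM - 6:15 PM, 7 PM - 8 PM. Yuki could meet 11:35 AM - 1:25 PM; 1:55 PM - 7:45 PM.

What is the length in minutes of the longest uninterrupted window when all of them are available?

Luca ∩ Zane: 13:50-18:20.
Luca ∩ Zane ∩ Mei: 13:50-18:20.
Luca ∩ Zane ∩ Mei ∩ Gita: 13:50-15:35, 15:40-18:20.
Luca ∩ Zane ∩ Mei ∩ Gita ∩ Keanu: 13:50-15:35, 15:40-18:15.
Luca ∩ Zane ∩ Mei ∩ Gita ∩ Keanu ∩ Yuki: 13:55-15:35, 15:40-18:15.
Those are the intersection windows.
The longest is 15:40-18:15 at 155 minutes.

155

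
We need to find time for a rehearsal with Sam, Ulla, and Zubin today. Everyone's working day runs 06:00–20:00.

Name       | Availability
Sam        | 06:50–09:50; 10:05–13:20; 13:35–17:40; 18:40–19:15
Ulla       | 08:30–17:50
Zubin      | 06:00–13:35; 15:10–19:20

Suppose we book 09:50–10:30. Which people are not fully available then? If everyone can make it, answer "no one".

Sam: not fully free for 09:50-10:30. Ulla: free for 09:50-10:30. Zubin: free for 09:50-10:30.

Sam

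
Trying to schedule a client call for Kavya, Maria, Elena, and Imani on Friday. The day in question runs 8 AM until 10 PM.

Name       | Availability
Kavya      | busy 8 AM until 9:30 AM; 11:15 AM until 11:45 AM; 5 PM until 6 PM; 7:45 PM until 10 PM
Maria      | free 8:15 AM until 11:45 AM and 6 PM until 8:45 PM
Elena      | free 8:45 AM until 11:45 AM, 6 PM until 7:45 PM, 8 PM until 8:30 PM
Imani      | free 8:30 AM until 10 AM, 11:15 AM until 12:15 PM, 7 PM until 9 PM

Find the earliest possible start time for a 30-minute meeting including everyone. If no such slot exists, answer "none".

09:30

Kavya free: 09:30-11:15, 11:45-17:00, 18:00-19:45 (invert busy blocks within the working day).
Maria free: 08:15-11:45, 18:00-20:45.
Elena free: 08:45-11:45, 18:00-19:45, 20:00-20:30.
Imani free: 08:30-10:00, 11:15-12:15, 19:00-21:00.
Kavya ∩ Maria: 09:30-11:15, 18:00-19:45.
Kavya ∩ Maria ∩ Elena: 09:30-11:15, 18:00-19:45.
Kavya ∩ Maria ∩ Elena ∩ Imani: 09:30-10:00, 19:00-19:45.
Those are the intersection windows.
The first common window of at least 30 minutes is 09:30-10:00, so the earliest start is 09:30.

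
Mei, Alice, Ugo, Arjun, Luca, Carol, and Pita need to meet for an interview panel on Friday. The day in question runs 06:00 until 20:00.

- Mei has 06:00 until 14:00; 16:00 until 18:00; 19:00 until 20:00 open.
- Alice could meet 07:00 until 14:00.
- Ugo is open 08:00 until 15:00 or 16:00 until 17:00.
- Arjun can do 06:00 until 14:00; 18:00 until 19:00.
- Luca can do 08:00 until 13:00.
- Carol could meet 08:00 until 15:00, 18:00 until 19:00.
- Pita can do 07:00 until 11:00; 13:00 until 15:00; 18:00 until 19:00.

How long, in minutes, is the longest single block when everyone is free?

180

Mei ∩ Alice: 07:00-14:00.
Mei ∩ Alice ∩ Ugo: 08:00-14:00.
Mei ∩ Alice ∩ Ugo ∩ Arjun: 08:00-14:00.
Mei ∩ Alice ∩ Ugo ∩ Arjun ∩ Luca: 08:00-13:00.
Mei ∩ Alice ∩ Ugo ∩ Arjun ∩ Luca ∩ Carol: 08:00-13:00.
Mei ∩ Alice ∩ Ugo ∩ Arjun ∩ Luca ∩ Carol ∩ Pita: 08:00-11:00.
So the common availability across everyone is 08:00-11:00.
The longest is 08:00-11:00 at 180 minutes.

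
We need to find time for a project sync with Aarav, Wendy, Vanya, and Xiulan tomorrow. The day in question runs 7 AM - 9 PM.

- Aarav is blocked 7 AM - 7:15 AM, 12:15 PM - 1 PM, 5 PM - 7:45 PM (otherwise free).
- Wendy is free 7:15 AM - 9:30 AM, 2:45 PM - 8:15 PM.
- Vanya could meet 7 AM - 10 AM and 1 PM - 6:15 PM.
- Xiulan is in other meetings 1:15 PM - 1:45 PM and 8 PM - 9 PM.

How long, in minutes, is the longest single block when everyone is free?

Aarav free: 07:15-12:15, 13:00-17:00, 19:45-21:00 (invert busy blocks within the working day).
Wendy free: 07:15-09:30, 14:45-20:15.
Vanya free: 07:00-10:00, 13:00-18:15.
Xiulan free: 07:00-13:15, 13:45-20:00 (invert busy blocks within the working day).
Aarav ∩ Wendy: 07:15-09:30, 14:45-17:00, 19:45-20:15.
Aarav ∩ Wendy ∩ Vanya: 07:15-09:30, 14:45-17:00.
Aarav ∩ Wendy ∩ Vanya ∩ Xiulan: 07:15-09:30, 14:45-17:00.
The longest is 07:15-09:30 at 135 minutes.

135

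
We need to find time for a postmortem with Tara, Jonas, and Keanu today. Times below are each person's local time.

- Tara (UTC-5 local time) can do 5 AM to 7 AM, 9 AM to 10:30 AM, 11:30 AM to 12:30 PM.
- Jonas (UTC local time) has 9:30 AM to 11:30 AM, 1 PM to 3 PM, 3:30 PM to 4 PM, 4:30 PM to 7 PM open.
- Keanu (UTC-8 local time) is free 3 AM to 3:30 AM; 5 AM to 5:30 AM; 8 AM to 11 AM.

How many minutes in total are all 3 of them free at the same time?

Tara in UTC: 10:00-12:00, 14:00-15:30, 16:30-17:30 (add 5h to convert from UTC-5).
Jonas in UTC: 09:30-11:30, 13:00-15:00, 15:30-16:00, 16:30-19:00.
Keanu in UTC: 11:00-11:30, 13:00-13:30, 16:00-19:00 (add 8h to convert from UTC-8).
Tara ∩ Jonas: 10:00-11:30, 14:00-15:00, 16:30-17:30.
Tara ∩ Jonas ∩ Keanu: 11:00-11:30, 16:30-17:30.
Summing the common windows: 30 + 60 = 90 minutes.

90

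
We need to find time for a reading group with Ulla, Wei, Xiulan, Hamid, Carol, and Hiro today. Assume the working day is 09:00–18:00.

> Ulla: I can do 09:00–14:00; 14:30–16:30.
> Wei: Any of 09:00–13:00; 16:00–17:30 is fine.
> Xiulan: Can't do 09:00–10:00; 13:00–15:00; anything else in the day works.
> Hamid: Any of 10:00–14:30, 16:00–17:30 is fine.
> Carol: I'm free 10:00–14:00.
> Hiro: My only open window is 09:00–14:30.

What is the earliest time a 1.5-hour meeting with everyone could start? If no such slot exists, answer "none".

Ulla free: 09:00-14:00, 14:30-16:30.
Wei free: 09:00-13:00, 16:00-17:30.
Xiulan free: 10:00-13:00, 15:00-18:00 (invert busy blocks within the working day).
Hamid free: 10:00-14:30, 16:00-17:30.
Carol free: 10:00-14:00.
Hiro free: 09:00-14:30.
Ulla ∩ Wei: 09:00-13:00, 16:00-16:30.
Ulla ∩ Wei ∩ Xiulan: 10:00-13:00, 16:00-16:30.
Ulla ∩ Wei ∩ Xiulan ∩ Hamid: 10:00-13:00, 16:00-16:30.
Ulla ∩ Wei ∩ Xiulan ∩ Hamid ∩ Carol: 10:00-13:00.
Ulla ∩ Wei ∩ Xiulan ∩ Hamid ∩ Carol ∩ Hiro: 10:00-13:00.
The first common window of at least 90 minutes is 10:00-13:00, so the earliest start is 10:00.

10:00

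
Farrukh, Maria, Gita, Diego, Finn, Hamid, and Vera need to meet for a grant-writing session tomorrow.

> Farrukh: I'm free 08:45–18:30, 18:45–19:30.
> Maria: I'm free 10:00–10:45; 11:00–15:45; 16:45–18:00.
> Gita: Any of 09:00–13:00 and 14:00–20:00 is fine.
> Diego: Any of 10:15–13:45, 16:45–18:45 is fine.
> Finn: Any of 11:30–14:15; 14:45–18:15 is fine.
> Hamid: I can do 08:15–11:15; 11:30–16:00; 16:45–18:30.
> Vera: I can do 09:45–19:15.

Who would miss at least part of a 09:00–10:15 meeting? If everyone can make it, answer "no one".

Diego, Finn, Maria, Vera

Farrukh: free for 09:00-10:15. Maria: not fully free for 09:00-10:15. Gita: free for 09:00-10:15. Diego: not fully free for 09:00-10:15. Finn: not fully free for 09:00-10:15. Hamid: free for 09:00-10:15. Vera: not fully free for 09:00-10:15.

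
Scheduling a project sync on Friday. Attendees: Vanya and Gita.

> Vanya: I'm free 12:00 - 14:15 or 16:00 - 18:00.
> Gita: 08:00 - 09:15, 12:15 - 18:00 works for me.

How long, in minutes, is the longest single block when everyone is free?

120

Vanya ∩ Gita: 12:15-14:15, 16:00-18:00.
The longest is 12:15-14:15 at 120 minutes.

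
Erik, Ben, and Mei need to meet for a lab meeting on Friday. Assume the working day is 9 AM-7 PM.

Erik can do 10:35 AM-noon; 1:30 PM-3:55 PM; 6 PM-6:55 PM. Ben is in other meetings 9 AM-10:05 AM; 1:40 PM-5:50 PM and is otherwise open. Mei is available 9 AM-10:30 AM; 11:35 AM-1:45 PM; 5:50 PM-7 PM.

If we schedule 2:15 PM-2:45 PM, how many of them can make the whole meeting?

1

Erik free: 10:35-12:00, 13:30-15:55, 18:00-18:55.
Ben free: 10:05-13:40, 17:50-19:00 (invert busy blocks within the working day).
Mei free: 09:00-10:30, 11:35-13:45, 17:50-19:00.
Erik can make the full 14:15-14:45 slot — that's 1.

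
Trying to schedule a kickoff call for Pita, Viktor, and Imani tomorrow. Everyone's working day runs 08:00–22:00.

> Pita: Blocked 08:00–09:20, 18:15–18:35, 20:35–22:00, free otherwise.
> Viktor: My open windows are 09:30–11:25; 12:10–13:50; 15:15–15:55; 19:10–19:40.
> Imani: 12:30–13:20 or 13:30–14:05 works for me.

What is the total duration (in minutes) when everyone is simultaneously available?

70

Pita free: 09:20-18:15, 18:35-20:35 (invert busy blocks within the working day).
Viktor free: 09:30-11:25, 12:10-13:50, 15:15-15:55, 19:10-19:40.
Imani free: 12:30-13:20, 13:30-14:05.
Pita ∩ Viktor: 09:30-11:25, 12:10-13:50, 15:15-15:55, 19:10-19:40.
Pita ∩ Viktor ∩ Imani: 12:30-13:20, 13:30-13:50.
Summing the common windows: 50 + 20 = 70 minutes.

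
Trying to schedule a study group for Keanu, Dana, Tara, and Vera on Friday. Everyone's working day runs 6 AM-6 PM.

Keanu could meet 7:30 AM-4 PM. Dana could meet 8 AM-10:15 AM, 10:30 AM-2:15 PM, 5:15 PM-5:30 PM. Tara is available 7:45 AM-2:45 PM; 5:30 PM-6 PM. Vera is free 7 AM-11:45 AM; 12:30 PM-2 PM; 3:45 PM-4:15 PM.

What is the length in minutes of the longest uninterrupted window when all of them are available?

135

Keanu ∩ Dana: 08:00-10:15, 10:30-14:15.
Keanu ∩ Dana ∩ Tara: 08:00-10:15, 10:30-14:15.
Keanu ∩ Dana ∩ Tara ∩ Vera: 08:00-10:15, 10:30-11:45, 12:30-14:00.
So the common availability across everyone is 08:00-10:15, 10:30-11:45, 12:30-14:00.
The longest is 08:00-10:15 at 135 minutes.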